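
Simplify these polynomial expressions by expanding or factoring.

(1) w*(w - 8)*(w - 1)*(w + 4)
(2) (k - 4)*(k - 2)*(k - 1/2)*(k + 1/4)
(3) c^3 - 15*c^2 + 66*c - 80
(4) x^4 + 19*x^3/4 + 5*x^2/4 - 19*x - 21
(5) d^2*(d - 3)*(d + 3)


(1) = w^4 - 5*w^3 - 28*w^2 + 32*w
(2) = k^4 - 25*k^3/4 + 75*k^2/8 - 5*k/4 - 1
(3) = (c - 8)*(c - 5)*(c - 2)
(4) = (x - 2)*(x + 7/4)*(x + 2)*(x + 3)
(5) = d^4 - 9*d^2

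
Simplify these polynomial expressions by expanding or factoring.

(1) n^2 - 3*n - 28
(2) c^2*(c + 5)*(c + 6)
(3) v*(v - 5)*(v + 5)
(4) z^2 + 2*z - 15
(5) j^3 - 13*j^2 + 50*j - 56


(1) = (n - 7)*(n + 4)
(2) = c^4 + 11*c^3 + 30*c^2
(3) = v^3 - 25*v
(4) = (z - 3)*(z + 5)
(5) = (j - 7)*(j - 4)*(j - 2)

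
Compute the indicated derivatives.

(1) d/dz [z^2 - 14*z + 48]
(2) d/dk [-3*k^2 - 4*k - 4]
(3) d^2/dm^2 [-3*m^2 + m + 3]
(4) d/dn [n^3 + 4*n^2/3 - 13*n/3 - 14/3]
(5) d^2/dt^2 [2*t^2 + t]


(1) = 2*z - 14
(2) = -6*k - 4
(3) = -6
(4) = 3*n^2 + 8*n/3 - 13/3
(5) = 4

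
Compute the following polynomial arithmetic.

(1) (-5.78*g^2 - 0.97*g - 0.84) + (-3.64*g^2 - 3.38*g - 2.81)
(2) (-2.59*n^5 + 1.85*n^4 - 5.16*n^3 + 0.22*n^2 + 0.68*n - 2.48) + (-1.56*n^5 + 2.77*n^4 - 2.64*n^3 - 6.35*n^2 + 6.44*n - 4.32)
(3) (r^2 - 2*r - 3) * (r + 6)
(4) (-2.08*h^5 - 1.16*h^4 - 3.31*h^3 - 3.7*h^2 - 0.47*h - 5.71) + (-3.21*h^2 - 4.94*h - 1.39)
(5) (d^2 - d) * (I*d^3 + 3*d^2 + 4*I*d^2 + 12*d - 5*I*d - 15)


(1) = -9.42*g^2 - 4.35*g - 3.65
(2) = -4.15*n^5 + 4.62*n^4 - 7.8*n^3 - 6.13*n^2 + 7.12*n - 6.8
(3) = r^3 + 4*r^2 - 15*r - 18
(4) = -2.08*h^5 - 1.16*h^4 - 3.31*h^3 - 6.91*h^2 - 5.41*h - 7.1
(5) = I*d^5 + 3*d^4 + 3*I*d^4 + 9*d^3 - 9*I*d^3 - 27*d^2 + 5*I*d^2 + 15*d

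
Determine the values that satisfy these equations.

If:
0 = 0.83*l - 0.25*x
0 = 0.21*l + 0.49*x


Then:
l = 0.00
x = 0.00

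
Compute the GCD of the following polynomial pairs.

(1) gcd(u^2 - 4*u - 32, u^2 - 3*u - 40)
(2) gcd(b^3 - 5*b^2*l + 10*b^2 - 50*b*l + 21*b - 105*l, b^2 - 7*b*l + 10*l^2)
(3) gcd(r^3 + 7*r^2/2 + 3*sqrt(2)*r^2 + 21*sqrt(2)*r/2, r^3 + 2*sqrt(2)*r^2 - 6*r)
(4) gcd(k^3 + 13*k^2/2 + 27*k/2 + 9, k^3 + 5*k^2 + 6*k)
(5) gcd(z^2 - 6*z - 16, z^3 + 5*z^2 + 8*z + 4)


(1) = gcd((u - 8)*(u + 4), (u - 8)*(u + 5)) = u - 8
(2) = b - 5*l
(3) = gcd(r*(r + 7/2)*(r + 3*sqrt(2)), r*(r - sqrt(2))*(r + 3*sqrt(2))) = r^2 + 3*sqrt(2)*r
(4) = gcd((k + 3/2)*(k + 2)*(k + 3), k*(k + 2)*(k + 3)) = k^2 + 5*k + 6
(5) = z + 2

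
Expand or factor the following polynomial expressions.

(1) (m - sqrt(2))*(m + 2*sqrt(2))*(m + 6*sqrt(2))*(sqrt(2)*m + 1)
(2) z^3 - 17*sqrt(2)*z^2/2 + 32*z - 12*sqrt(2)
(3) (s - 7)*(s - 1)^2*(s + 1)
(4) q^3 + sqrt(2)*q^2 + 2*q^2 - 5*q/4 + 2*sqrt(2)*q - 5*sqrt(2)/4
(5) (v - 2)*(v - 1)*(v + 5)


(1) = sqrt(2)*m^4 + 15*m^3 + 15*sqrt(2)*m^2 - 40*m - 24*sqrt(2)
(2) = (z - 6*sqrt(2))*(z - 2*sqrt(2))*(z - sqrt(2)/2)
(3) = s^4 - 8*s^3 + 6*s^2 + 8*s - 7
(4) = (q - 1/2)*(q + 5/2)*(q + sqrt(2))
(5) = v^3 + 2*v^2 - 13*v + 10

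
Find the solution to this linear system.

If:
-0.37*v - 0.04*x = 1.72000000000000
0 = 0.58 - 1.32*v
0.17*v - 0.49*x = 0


Then:
No Solution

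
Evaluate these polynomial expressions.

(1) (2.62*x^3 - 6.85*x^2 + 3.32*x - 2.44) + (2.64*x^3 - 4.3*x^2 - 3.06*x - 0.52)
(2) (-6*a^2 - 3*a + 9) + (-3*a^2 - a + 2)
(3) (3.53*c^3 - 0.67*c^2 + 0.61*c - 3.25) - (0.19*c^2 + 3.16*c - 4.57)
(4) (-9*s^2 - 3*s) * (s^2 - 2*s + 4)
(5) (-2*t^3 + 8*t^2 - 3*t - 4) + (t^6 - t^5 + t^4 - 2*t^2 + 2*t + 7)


(1) = 5.26*x^3 - 11.15*x^2 + 0.26*x - 2.96
(2) = -9*a^2 - 4*a + 11
(3) = 3.53*c^3 - 0.86*c^2 - 2.55*c + 1.32
(4) = -9*s^4 + 15*s^3 - 30*s^2 - 12*s
(5) = t^6 - t^5 + t^4 - 2*t^3 + 6*t^2 - t + 3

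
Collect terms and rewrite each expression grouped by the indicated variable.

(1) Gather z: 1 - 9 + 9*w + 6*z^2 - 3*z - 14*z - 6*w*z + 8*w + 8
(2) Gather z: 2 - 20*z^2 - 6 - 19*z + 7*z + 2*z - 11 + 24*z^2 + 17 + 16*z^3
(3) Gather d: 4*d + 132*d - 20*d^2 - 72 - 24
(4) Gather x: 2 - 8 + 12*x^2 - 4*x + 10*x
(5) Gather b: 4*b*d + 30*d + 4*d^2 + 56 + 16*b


(1) = 17*w + 6*z^2 + z*(-6*w - 17)
(2) = 16*z^3 + 4*z^2 - 10*z + 2
(3) = -20*d^2 + 136*d - 96
(4) = 12*x^2 + 6*x - 6
(5) = b*(4*d + 16) + 4*d^2 + 30*d + 56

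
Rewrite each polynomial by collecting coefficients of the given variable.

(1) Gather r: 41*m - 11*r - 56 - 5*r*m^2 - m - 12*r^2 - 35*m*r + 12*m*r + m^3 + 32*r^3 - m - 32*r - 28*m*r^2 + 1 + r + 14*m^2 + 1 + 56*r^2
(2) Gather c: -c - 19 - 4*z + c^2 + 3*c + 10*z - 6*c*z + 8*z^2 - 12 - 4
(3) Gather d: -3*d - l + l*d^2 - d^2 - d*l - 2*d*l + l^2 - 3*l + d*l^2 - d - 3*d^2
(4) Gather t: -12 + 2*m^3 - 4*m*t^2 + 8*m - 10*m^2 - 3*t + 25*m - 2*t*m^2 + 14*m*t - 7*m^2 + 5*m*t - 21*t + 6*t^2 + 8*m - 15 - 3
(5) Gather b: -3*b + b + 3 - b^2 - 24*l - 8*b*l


(1) = m^3 + 14*m^2 + 39*m + 32*r^3 + r^2*(44 - 28*m) + r*(-5*m^2 - 23*m - 42) - 54
(2) = c^2 + c*(2 - 6*z) + 8*z^2 + 6*z - 35
(3) = d^2*(l - 4) + d*(l^2 - 3*l - 4) + l^2 - 4*l
(4) = 2*m^3 - 17*m^2 + 41*m + t^2*(6 - 4*m) + t*(-2*m^2 + 19*m - 24) - 30
(5) = -b^2 + b*(-8*l - 2) - 24*l + 3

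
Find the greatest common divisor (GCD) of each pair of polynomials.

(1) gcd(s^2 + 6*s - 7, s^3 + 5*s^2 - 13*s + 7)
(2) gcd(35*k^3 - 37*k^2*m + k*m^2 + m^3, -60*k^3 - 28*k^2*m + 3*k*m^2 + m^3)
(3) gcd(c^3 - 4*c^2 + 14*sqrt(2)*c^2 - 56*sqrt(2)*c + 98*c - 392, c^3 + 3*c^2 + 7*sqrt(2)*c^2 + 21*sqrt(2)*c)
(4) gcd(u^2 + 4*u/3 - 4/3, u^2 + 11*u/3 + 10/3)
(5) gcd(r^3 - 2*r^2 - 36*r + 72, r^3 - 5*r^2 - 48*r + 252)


(1) = s^2 + 6*s - 7
(2) = gcd((-5*k + m)*(-k + m)*(7*k + m), (-5*k + m)*(2*k + m)*(6*k + m)) = 5*k - m
(3) = c + 7*sqrt(2)
(4) = gcd((u - 2/3)*(u + 2), (u + 5/3)*(u + 2)) = u + 2
(5) = r - 6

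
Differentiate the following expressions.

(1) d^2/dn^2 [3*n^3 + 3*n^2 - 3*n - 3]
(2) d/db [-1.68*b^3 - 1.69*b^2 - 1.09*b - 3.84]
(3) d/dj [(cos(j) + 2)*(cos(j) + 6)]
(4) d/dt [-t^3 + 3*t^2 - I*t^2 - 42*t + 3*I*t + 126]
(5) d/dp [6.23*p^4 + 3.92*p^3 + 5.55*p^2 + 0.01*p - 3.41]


(1) = 18*n + 6
(2) = -5.04*b^2 - 3.38*b - 1.09
(3) = -2*(cos(j) + 4)*sin(j)
(4) = -3*t^2 + 2*t*(3 - I) - 42 + 3*I
(5) = 24.92*p^3 + 11.76*p^2 + 11.1*p + 0.01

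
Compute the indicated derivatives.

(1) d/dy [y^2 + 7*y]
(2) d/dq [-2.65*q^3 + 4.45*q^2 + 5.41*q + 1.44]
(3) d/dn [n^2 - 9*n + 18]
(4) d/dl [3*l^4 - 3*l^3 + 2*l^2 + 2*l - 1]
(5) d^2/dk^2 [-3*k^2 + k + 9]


(1) = 2*y + 7
(2) = -7.95*q^2 + 8.9*q + 5.41
(3) = 2*n - 9
(4) = 12*l^3 - 9*l^2 + 4*l + 2
(5) = -6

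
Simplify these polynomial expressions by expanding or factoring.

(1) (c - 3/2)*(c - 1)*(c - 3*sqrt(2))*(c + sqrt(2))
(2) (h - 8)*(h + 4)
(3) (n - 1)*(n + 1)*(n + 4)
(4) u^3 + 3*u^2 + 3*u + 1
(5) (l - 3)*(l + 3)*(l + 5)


(1) = c^4 - 2*sqrt(2)*c^3 - 5*c^3/2 - 9*c^2/2 + 5*sqrt(2)*c^2 - 3*sqrt(2)*c + 15*c - 9
(2) = h^2 - 4*h - 32
(3) = n^3 + 4*n^2 - n - 4
(4) = (u + 1)^3
(5) = l^3 + 5*l^2 - 9*l - 45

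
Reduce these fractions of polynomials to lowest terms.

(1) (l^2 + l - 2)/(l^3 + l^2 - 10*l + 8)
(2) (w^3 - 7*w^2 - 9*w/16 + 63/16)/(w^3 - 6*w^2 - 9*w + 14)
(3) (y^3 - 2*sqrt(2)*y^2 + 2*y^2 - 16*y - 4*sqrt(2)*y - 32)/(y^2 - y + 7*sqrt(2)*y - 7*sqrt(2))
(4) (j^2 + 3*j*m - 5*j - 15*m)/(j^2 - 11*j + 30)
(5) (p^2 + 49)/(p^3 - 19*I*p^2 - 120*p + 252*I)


(1) = (l + 2)/(l^2 + 2*l - 8)
(2) = (16*w^2 - 9)/(16*w^2 + 16*w - 32)
(3) = (y^3 + y^2*(2 - 2*sqrt(2)) + y*(-16 - 4*sqrt(2)) - 32)/(y^2 + y*(-1 + 7*sqrt(2)) - 7*sqrt(2))
(4) = (j + 3*m)/(j - 6)
(5) = (p + 7*I)/(p^2 - 12*I*p - 36)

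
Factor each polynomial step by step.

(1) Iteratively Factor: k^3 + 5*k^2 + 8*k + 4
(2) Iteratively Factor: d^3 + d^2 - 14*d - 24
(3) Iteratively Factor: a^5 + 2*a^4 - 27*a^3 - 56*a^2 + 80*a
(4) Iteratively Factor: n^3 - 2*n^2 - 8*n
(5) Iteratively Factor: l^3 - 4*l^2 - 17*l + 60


(1) = (k + 2)*(k^2 + 3*k + 2) = (k + 1)*(k + 2)*(k + 2)
(2) = (d + 3)*(d^2 - 2*d - 8) = (d + 2)*(d + 3)*(d - 4)
(3) = (a - 5)*(a^4 + 7*a^3 + 8*a^2 - 16*a) = (a - 5)*(a + 4)*(a^3 + 3*a^2 - 4*a) = (a - 5)*(a + 4)^2*(a^2 - a) = a*(a - 5)*(a + 4)^2*(a - 1)
(4) = (n - 4)*(n^2 + 2*n) = n*(n - 4)*(n + 2)
(5) = (l - 3)*(l^2 - l - 20) = (l - 3)*(l + 4)*(l - 5)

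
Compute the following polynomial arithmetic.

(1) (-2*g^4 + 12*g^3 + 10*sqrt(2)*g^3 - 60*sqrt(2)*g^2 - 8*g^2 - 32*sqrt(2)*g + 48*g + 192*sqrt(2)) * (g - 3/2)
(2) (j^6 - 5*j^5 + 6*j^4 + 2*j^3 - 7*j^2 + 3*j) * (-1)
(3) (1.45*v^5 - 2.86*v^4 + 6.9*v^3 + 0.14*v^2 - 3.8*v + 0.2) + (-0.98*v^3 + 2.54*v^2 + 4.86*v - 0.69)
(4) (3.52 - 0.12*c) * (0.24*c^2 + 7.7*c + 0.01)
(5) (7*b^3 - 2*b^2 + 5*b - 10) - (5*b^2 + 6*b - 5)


(1) = -2*g^5 + 10*sqrt(2)*g^4 + 15*g^4 - 75*sqrt(2)*g^3 - 26*g^3 + 60*g^2 + 58*sqrt(2)*g^2 - 72*g + 240*sqrt(2)*g - 288*sqrt(2)
(2) = -j^6 + 5*j^5 - 6*j^4 - 2*j^3 + 7*j^2 - 3*j
(3) = 1.45*v^5 - 2.86*v^4 + 5.92*v^3 + 2.68*v^2 + 1.06*v - 0.49
(4) = -0.0288*c^3 - 0.0792*c^2 + 27.1028*c + 0.0352
(5) = 7*b^3 - 7*b^2 - b - 5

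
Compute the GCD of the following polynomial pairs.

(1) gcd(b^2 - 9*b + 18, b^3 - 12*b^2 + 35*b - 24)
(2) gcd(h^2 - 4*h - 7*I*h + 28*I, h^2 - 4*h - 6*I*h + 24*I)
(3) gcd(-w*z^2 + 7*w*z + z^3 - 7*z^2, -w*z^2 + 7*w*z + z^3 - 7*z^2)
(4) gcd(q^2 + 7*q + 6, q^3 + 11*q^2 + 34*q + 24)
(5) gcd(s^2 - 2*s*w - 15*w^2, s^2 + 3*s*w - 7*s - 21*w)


(1) = gcd((b - 6)*(b - 3), (b - 8)*(b - 3)*(b - 1)) = b - 3
(2) = h - 4
(3) = -w*z^2 + 7*w*z + z^3 - 7*z^2
(4) = gcd((q + 1)*(q + 6), (q + 1)*(q + 4)*(q + 6)) = q^2 + 7*q + 6
(5) = gcd((s - 5*w)*(s + 3*w), (s - 7)*(s + 3*w)) = s + 3*w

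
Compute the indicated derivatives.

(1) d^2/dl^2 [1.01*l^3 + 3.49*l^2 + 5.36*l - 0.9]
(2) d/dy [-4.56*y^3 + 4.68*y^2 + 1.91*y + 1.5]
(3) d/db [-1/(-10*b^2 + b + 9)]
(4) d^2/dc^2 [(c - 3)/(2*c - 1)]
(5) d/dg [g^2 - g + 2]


(1) = 6.06*l + 6.98
(2) = -13.68*y^2 + 9.36*y + 1.91
(3) = (1 - 20*b)/(-10*b^2 + b + 9)^2
(4) = -20/(2*c - 1)^3
(5) = 2*g - 1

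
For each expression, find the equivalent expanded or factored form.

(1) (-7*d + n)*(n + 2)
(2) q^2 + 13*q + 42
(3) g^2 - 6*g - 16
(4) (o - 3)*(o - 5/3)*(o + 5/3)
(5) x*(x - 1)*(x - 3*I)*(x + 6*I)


(1) = -7*d*n - 14*d + n^2 + 2*n
(2) = (q + 6)*(q + 7)
(3) = (g - 8)*(g + 2)
(4) = o^3 - 3*o^2 - 25*o/9 + 25/3
(5) = x^4 - x^3 + 3*I*x^3 + 18*x^2 - 3*I*x^2 - 18*x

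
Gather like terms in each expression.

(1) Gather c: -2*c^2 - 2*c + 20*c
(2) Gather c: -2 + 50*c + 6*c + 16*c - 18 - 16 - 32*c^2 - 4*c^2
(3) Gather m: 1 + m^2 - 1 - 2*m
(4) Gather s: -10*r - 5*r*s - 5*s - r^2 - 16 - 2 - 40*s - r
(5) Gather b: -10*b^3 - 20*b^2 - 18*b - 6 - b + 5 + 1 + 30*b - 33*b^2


(1) = -2*c^2 + 18*c
(2) = -36*c^2 + 72*c - 36
(3) = m^2 - 2*m
(4) = -r^2 - 11*r + s*(-5*r - 45) - 18
(5) = -10*b^3 - 53*b^2 + 11*b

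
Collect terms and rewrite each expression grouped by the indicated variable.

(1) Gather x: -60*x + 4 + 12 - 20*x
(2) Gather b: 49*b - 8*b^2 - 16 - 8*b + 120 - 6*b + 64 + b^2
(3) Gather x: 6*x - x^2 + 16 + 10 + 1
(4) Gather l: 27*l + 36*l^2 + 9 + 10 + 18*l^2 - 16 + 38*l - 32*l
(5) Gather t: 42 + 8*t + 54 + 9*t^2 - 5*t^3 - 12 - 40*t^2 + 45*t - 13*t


(1) = 16 - 80*x
(2) = -7*b^2 + 35*b + 168
(3) = -x^2 + 6*x + 27
(4) = 54*l^2 + 33*l + 3
(5) = -5*t^3 - 31*t^2 + 40*t + 84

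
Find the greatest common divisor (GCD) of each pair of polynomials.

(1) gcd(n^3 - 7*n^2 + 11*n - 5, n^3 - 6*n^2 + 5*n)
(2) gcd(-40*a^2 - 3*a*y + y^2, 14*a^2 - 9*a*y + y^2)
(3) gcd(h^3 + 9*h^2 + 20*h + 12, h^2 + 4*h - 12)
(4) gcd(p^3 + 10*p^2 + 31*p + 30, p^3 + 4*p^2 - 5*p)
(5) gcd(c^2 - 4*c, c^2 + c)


(1) = n^2 - 6*n + 5
(2) = 1
(3) = h + 6
(4) = gcd((p + 2)*(p + 3)*(p + 5), p*(p - 1)*(p + 5)) = p + 5
(5) = gcd(c*(c - 4), c*(c + 1)) = c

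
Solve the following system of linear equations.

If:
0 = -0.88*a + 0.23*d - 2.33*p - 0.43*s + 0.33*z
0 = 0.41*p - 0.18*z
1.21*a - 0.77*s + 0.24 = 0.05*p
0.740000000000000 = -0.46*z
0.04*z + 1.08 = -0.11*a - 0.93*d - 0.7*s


Then:
a = 0.35
d = -1.82
p = -0.71
s = 0.91
z = -1.61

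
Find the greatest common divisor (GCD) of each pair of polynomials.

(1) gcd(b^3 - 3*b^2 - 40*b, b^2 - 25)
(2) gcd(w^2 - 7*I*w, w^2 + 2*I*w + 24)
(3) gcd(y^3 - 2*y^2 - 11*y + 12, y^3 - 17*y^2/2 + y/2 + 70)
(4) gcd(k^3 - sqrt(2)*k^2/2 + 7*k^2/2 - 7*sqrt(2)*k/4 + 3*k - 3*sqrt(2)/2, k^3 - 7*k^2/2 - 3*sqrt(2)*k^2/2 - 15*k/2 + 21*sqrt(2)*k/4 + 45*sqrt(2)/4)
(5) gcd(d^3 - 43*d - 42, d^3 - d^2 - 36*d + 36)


(1) = b + 5
(2) = gcd(w*(w - 7*I), (w - 4*I)*(w + 6*I)) = 1
(3) = y - 4
(4) = k + 3/2
(5) = d + 6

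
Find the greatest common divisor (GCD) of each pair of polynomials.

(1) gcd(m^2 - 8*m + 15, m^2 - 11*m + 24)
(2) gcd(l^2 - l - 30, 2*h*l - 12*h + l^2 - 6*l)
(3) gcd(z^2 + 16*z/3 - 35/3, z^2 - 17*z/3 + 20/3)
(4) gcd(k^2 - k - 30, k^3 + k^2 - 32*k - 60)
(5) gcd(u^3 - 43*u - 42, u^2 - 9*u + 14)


(1) = m - 3
(2) = l - 6
(3) = z - 5/3
(4) = k^2 - k - 30
(5) = u - 7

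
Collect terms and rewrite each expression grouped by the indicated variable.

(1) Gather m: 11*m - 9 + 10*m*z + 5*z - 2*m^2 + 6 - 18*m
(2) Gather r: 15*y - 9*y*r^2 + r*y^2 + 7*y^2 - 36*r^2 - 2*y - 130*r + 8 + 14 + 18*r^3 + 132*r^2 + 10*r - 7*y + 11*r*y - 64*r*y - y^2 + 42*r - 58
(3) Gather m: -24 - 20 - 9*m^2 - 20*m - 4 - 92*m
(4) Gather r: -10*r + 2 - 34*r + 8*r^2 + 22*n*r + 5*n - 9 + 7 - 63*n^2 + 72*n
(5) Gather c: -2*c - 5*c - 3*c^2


(1) = -2*m^2 + m*(10*z - 7) + 5*z - 3
(2) = 18*r^3 + r^2*(96 - 9*y) + r*(y^2 - 53*y - 78) + 6*y^2 + 6*y - 36
(3) = -9*m^2 - 112*m - 48
(4) = -63*n^2 + 77*n + 8*r^2 + r*(22*n - 44)
(5) = -3*c^2 - 7*c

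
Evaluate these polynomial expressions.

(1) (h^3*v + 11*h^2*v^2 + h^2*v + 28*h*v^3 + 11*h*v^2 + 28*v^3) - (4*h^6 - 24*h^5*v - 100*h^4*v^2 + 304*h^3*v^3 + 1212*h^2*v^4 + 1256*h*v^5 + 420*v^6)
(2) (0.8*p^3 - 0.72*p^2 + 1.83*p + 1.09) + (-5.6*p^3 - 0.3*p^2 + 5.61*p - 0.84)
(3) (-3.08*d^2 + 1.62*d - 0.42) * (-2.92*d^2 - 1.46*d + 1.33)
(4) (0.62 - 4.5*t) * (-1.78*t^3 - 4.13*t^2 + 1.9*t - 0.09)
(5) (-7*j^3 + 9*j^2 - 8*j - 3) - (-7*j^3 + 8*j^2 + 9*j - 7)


(1) = -4*h^6 + 24*h^5*v + 100*h^4*v^2 - 304*h^3*v^3 + h^3*v - 1212*h^2*v^4 + 11*h^2*v^2 + h^2*v - 1256*h*v^5 + 28*h*v^3 + 11*h*v^2 - 420*v^6 + 28*v^3
(2) = -4.8*p^3 - 1.02*p^2 + 7.44*p + 0.25
(3) = 8.9936*d^4 - 0.2336*d^3 - 5.2352*d^2 + 2.7678*d - 0.5586
(4) = 8.01*t^4 + 17.4814*t^3 - 11.1106*t^2 + 1.583*t - 0.0558
(5) = j^2 - 17*j + 4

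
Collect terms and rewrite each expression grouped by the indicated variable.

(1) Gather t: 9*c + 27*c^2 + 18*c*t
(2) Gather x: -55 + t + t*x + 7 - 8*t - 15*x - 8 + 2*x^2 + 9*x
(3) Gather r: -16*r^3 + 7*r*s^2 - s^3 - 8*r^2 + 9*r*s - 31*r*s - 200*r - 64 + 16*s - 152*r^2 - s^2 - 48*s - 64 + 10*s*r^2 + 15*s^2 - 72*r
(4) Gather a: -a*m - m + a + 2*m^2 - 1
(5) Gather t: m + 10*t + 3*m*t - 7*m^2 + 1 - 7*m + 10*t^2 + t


(1) = 27*c^2 + 18*c*t + 9*c
(2) = -7*t + 2*x^2 + x*(t - 6) - 56
(3) = -16*r^3 + r^2*(10*s - 160) + r*(7*s^2 - 22*s - 272) - s^3 + 14*s^2 - 32*s - 128
(4) = a*(1 - m) + 2*m^2 - m - 1
(5) = -7*m^2 - 6*m + 10*t^2 + t*(3*m + 11) + 1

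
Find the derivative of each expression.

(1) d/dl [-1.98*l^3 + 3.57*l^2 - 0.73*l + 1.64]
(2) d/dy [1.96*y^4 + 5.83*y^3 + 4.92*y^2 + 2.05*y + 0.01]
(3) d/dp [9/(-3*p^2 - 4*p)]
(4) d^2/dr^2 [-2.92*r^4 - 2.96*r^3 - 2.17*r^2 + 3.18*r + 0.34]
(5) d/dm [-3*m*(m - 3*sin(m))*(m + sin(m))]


(1) = -5.94*l^2 + 7.14*l - 0.73
(2) = 7.84*y^3 + 17.49*y^2 + 9.84*y + 2.05
(3) = 18*(3*p + 2)/(p^2*(3*p + 4)^2)
(4) = -35.04*r^2 - 17.76*r - 4.34
(5) = 6*m^2*cos(m) - 9*m^2 + 12*m*sin(m) + 9*m*sin(2*m) + 9*sin(m)^2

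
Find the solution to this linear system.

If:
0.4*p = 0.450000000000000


Then:
p = 1.12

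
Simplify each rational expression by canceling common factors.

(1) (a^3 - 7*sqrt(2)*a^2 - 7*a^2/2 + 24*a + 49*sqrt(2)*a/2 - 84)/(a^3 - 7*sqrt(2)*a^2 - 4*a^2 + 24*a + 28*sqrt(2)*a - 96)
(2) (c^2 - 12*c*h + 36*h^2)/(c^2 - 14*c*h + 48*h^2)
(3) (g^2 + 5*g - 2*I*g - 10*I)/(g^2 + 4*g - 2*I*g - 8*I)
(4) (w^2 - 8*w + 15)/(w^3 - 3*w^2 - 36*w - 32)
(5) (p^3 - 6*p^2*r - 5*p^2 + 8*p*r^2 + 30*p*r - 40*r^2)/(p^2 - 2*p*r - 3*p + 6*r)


(1) = (2*a - 7)/(2*a - 8)
(2) = (c - 6*h)/(c - 8*h)
(3) = (g + 5)/(g + 4)
(4) = (w^2 - 8*w + 15)/(w^3 - 3*w^2 - 36*w - 32)
(5) = (p^2 - 4*p*r - 5*p + 20*r)/(p - 3)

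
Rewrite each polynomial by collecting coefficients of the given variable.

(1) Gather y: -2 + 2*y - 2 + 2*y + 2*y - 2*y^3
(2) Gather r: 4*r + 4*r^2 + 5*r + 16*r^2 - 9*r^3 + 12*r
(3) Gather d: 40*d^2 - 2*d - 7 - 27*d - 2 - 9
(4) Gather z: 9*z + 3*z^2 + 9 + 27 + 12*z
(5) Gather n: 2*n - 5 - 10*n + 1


(1) = -2*y^3 + 6*y - 4
(2) = -9*r^3 + 20*r^2 + 21*r
(3) = 40*d^2 - 29*d - 18
(4) = 3*z^2 + 21*z + 36
(5) = -8*n - 4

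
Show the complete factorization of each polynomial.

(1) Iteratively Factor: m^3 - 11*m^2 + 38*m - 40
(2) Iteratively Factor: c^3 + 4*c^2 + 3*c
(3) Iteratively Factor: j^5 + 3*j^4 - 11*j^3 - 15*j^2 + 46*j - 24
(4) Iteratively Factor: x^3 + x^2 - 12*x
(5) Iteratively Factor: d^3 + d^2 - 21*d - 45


(1) = (m - 4)*(m^2 - 7*m + 10) = (m - 5)*(m - 4)*(m - 2)
(2) = (c + 1)*(c^2 + 3*c) = c*(c + 1)*(c + 3)
(3) = (j - 1)*(j^4 + 4*j^3 - 7*j^2 - 22*j + 24) = (j - 1)*(j + 3)*(j^3 + j^2 - 10*j + 8) = (j - 2)*(j - 1)*(j + 3)*(j^2 + 3*j - 4) = (j - 2)*(j - 1)^2*(j + 3)*(j + 4)
(4) = (x - 3)*(x^2 + 4*x) = x*(x - 3)*(x + 4)
(5) = (d + 3)*(d^2 - 2*d - 15) = (d - 5)*(d + 3)*(d + 3)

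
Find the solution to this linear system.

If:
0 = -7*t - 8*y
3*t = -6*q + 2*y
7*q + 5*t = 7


Then:
q = 133/13
t = -168/13
y = 147/13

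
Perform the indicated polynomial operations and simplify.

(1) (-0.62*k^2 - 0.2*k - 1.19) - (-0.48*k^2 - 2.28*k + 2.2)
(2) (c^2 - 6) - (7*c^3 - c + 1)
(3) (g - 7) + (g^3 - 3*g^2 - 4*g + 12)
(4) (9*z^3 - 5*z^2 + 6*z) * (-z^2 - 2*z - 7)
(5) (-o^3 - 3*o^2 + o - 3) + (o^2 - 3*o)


(1) = -0.14*k^2 + 2.08*k - 3.39
(2) = -7*c^3 + c^2 + c - 7
(3) = g^3 - 3*g^2 - 3*g + 5
(4) = -9*z^5 - 13*z^4 - 59*z^3 + 23*z^2 - 42*z
(5) = -o^3 - 2*o^2 - 2*o - 3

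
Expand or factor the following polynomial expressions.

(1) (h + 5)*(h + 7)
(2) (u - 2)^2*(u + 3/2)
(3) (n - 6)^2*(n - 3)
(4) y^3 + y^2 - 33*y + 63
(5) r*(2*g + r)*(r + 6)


(1) = h^2 + 12*h + 35
(2) = u^3 - 5*u^2/2 - 2*u + 6
(3) = n^3 - 15*n^2 + 72*n - 108
(4) = (y - 3)^2*(y + 7)
(5) = 2*g*r^2 + 12*g*r + r^3 + 6*r^2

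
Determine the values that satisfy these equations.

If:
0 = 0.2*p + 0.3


Then:
p = -1.50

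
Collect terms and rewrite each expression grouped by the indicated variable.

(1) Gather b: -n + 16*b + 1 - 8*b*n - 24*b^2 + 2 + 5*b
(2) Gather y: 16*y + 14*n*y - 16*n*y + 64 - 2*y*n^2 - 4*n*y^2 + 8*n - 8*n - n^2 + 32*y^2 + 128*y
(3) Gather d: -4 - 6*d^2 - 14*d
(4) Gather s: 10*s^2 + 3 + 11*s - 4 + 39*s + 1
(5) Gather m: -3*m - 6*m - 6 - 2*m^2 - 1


(1) = -24*b^2 + b*(21 - 8*n) - n + 3
(2) = -n^2 + y^2*(32 - 4*n) + y*(-2*n^2 - 2*n + 144) + 64
(3) = -6*d^2 - 14*d - 4
(4) = 10*s^2 + 50*s
(5) = -2*m^2 - 9*m - 7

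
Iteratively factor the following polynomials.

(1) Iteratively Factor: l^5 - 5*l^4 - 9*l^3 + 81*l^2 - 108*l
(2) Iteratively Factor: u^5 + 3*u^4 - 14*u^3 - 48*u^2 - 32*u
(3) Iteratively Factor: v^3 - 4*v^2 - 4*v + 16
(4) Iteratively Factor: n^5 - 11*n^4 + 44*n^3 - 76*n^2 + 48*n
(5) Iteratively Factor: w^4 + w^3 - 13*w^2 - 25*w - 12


(1) = (l - 3)*(l^4 - 2*l^3 - 15*l^2 + 36*l) = (l - 3)*(l + 4)*(l^3 - 6*l^2 + 9*l) = l*(l - 3)*(l + 4)*(l^2 - 6*l + 9) = l*(l - 3)^2*(l + 4)*(l - 3)
(2) = (u - 4)*(u^4 + 7*u^3 + 14*u^2 + 8*u) = (u - 4)*(u + 2)*(u^3 + 5*u^2 + 4*u) = u*(u - 4)*(u + 2)*(u^2 + 5*u + 4) = u*(u - 4)*(u + 1)*(u + 2)*(u + 4)
(3) = (v - 2)*(v^2 - 2*v - 8) = (v - 4)*(v - 2)*(v + 2)
(4) = (n)*(n^4 - 11*n^3 + 44*n^2 - 76*n + 48) = n*(n - 2)*(n^3 - 9*n^2 + 26*n - 24) = n*(n - 3)*(n - 2)*(n^2 - 6*n + 8) = n*(n - 3)*(n - 2)^2*(n - 4)
(5) = (w + 1)*(w^3 - 13*w - 12) = (w + 1)*(w + 3)*(w^2 - 3*w - 4) = (w + 1)^2*(w + 3)*(w - 4)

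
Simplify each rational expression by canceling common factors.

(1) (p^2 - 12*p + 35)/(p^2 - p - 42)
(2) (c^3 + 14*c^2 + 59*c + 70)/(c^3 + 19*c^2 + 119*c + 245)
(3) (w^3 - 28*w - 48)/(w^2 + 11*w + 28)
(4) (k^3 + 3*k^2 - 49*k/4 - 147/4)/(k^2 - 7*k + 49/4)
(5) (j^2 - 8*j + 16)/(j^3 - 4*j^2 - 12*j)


(1) = (p - 5)/(p + 6)
(2) = (c + 2)/(c + 7)
(3) = (w^2 - 4*w - 12)/(w + 7)
(4) = (2*k^2 + 13*k + 21)/(2*k - 7)
(5) = (j^2 - 8*j + 16)/(j^3 - 4*j^2 - 12*j)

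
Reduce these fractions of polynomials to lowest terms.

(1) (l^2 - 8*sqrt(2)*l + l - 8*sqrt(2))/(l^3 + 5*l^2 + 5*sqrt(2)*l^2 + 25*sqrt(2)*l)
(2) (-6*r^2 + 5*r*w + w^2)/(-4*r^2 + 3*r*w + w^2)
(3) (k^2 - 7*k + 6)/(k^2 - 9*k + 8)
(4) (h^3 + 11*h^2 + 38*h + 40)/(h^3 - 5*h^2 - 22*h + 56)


(1) = (l^2 + l*(1 - 8*sqrt(2)) - 8*sqrt(2))/(l^3 + l^2*(5 + 5*sqrt(2)) + 25*sqrt(2)*l)
(2) = (6*r + w)/(4*r + w)
(3) = (k - 6)/(k - 8)
(4) = (h^2 + 7*h + 10)/(h^2 - 9*h + 14)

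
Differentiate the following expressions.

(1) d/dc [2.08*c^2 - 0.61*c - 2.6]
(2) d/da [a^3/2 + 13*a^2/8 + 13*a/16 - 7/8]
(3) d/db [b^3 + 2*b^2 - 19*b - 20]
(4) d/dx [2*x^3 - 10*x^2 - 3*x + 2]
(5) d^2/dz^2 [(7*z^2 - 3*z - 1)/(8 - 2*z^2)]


(1) = 4.16*c - 0.61
(2) = 3*a^2/2 + 13*a/4 + 13/16
(3) = 3*b^2 + 4*b - 19
(4) = 6*x^2 - 20*x - 3
(5) = 3*(z^3 - 27*z^2 + 12*z - 36)/(z^6 - 12*z^4 + 48*z^2 - 64)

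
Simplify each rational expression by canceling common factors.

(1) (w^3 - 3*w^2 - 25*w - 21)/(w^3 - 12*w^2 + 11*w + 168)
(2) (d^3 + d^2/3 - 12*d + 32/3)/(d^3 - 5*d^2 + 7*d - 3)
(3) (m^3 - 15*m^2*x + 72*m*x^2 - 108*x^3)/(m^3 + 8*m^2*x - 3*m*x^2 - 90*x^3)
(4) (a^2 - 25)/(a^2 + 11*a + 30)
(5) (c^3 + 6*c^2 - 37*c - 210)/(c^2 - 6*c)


(1) = (w + 1)/(w - 8)
(2) = (3*d^2 + 4*d - 32)/(3*d^2 - 12*d + 9)
(3) = (m^2 - 12*m*x + 36*x^2)/(m^2 + 11*m*x + 30*x^2)
(4) = (a - 5)/(a + 6)
(5) = (c^2 + 12*c + 35)/c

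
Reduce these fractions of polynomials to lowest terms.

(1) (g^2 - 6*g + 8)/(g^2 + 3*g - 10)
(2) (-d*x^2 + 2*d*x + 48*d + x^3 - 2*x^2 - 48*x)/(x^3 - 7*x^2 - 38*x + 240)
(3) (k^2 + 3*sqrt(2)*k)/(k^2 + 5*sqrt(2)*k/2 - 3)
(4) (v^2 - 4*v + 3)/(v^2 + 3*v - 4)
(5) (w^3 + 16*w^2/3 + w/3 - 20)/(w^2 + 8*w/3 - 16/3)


(1) = (g - 4)/(g + 5)
(2) = (-d + x)/(x - 5)
(3) = 2*k/(2*k - sqrt(2))
(4) = (v - 3)/(v + 4)
(5) = (3*w^2 + 4*w - 15)/(3*w - 4)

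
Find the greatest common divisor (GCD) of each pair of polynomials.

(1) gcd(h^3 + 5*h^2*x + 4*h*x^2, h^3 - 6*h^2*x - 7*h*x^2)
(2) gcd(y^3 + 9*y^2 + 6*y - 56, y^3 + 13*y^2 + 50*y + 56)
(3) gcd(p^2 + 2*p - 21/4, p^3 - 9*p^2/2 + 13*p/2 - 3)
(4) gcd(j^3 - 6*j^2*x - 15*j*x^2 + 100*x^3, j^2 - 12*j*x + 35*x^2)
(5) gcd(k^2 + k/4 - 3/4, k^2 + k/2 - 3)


(1) = gcd(h*(h + x)*(h + 4*x), h*(h - 7*x)*(h + x)) = h^2 + h*x
(2) = y^2 + 11*y + 28
(3) = gcd((p - 3/2)*(p + 7/2), (p - 2)*(p - 3/2)*(p - 1)) = p - 3/2
(4) = -j + 5*x
(5) = 1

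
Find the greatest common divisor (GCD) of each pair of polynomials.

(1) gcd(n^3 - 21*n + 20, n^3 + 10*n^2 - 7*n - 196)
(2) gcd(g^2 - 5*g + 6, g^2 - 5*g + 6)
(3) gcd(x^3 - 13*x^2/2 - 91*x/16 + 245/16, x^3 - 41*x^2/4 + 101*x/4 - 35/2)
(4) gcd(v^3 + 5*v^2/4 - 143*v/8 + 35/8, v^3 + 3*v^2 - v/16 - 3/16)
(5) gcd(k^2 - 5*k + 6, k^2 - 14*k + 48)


(1) = gcd((n - 4)*(n - 1)*(n + 5), (n - 4)*(n + 7)^2) = n - 4
(2) = gcd((g - 3)*(g - 2), (g - 3)*(g - 2)) = g^2 - 5*g + 6
(3) = gcd((x - 7)*(x - 5/4)*(x + 7/4), (x - 7)*(x - 2)*(x - 5/4)) = x^2 - 33*x/4 + 35/4
(4) = gcd((v - 7/2)*(v - 1/4)*(v + 5), (v - 1/4)*(v + 1/4)*(v + 3)) = v - 1/4
(5) = 1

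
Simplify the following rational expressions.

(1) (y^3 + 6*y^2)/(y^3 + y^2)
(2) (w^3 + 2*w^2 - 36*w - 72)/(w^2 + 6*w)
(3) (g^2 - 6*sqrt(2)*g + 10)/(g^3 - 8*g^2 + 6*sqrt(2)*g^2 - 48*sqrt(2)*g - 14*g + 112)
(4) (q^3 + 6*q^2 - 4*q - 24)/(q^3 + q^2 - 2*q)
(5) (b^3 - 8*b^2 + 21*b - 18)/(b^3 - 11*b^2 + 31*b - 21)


(1) = (y + 6)/(y + 1)
(2) = (w^2 - 4*w - 12)/w
(3) = (g - 5*sqrt(2))/(g^2 + g*(-8 + 7*sqrt(2)) - 56*sqrt(2))
(4) = (q^2 + 4*q - 12)/(q^2 - q)
(5) = (b^2 - 5*b + 6)/(b^2 - 8*b + 7)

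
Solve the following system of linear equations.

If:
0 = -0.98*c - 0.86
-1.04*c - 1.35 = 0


Then:
No Solution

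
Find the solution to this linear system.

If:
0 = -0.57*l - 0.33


Then:
l = -0.58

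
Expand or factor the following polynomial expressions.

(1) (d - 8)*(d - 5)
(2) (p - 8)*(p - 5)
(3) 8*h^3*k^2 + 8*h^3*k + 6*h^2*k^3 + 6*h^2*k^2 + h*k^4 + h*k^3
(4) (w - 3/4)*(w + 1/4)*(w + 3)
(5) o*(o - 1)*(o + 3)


(1) = d^2 - 13*d + 40
(2) = p^2 - 13*p + 40
(3) = k*(2*h + k)*(4*h + k)*(h*k + h)
(4) = w^3 + 5*w^2/2 - 27*w/16 - 9/16
(5) = o^3 + 2*o^2 - 3*o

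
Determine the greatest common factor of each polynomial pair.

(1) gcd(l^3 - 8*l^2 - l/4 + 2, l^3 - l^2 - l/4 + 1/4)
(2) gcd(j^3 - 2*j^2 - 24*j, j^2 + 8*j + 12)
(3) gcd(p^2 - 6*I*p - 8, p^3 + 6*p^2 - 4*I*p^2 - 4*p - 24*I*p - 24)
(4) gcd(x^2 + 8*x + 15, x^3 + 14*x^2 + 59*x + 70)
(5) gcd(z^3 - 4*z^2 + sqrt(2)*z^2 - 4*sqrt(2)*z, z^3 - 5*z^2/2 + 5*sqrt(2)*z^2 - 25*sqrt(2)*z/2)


(1) = gcd((l - 8)*(l - 1/2)*(l + 1/2), (l - 1)*(l - 1/2)*(l + 1/2)) = l^2 - 1/4
(2) = gcd(j*(j - 6)*(j + 4), (j + 2)*(j + 6)) = 1
(3) = gcd((p - 4*I)*(p - 2*I), (p + 6)*(p - 2*I)^2) = p - 2*I
(4) = gcd((x + 3)*(x + 5), (x + 2)*(x + 5)*(x + 7)) = x + 5
(5) = gcd(z*(z - 4)*(z + sqrt(2)), z*(z - 5/2)*(z + 5*sqrt(2))) = z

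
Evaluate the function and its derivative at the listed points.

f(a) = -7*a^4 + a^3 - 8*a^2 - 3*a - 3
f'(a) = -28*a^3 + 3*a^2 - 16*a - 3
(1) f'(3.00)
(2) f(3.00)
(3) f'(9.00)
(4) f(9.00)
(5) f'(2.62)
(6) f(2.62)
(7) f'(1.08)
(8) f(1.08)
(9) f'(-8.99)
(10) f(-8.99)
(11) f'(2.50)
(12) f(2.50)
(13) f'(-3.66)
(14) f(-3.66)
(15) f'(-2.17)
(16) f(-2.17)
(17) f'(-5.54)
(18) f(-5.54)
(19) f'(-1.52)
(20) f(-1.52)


(1) = -780.00
(2) = -624.00
(3) = -20316.00
(4) = -45876.00
(5) = -527.90
(6) = -377.63
(7) = -52.05
(8) = -23.83
(9) = 20727.34
(10) = -47072.38
(11) = -461.75
(12) = -318.31
(13) = 1468.53
(14) = -1404.31
(15) = 331.96
(16) = -199.60
(17) = 4938.60
(18) = -6995.76
(19) = 126.58
(20) = -57.80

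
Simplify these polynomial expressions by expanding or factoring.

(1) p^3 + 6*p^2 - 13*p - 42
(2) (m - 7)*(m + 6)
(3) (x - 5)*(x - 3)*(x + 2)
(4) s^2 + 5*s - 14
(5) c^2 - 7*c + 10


(1) = (p - 3)*(p + 2)*(p + 7)
(2) = m^2 - m - 42
(3) = x^3 - 6*x^2 - x + 30
(4) = (s - 2)*(s + 7)
(5) = (c - 5)*(c - 2)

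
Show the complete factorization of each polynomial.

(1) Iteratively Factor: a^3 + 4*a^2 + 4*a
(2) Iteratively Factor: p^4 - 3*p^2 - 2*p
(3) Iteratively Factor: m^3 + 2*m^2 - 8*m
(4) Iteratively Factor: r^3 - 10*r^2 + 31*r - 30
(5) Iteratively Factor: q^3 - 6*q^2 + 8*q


(1) = (a)*(a^2 + 4*a + 4) = a*(a + 2)*(a + 2)
(2) = (p - 2)*(p^3 + 2*p^2 + p) = p*(p - 2)*(p^2 + 2*p + 1) = p*(p - 2)*(p + 1)*(p + 1)
(3) = (m)*(m^2 + 2*m - 8) = m*(m - 2)*(m + 4)
(4) = (r - 3)*(r^2 - 7*r + 10) = (r - 3)*(r - 2)*(r - 5)
(5) = (q)*(q^2 - 6*q + 8) = q*(q - 4)*(q - 2)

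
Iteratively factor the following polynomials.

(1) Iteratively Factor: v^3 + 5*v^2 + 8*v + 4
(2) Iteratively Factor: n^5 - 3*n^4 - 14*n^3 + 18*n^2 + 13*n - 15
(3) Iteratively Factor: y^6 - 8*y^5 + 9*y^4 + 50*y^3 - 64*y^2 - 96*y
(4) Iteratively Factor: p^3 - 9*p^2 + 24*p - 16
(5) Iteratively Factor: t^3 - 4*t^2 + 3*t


(1) = (v + 2)*(v^2 + 3*v + 2) = (v + 2)^2*(v + 1)
(2) = (n - 1)*(n^4 - 2*n^3 - 16*n^2 + 2*n + 15) = (n - 5)*(n - 1)*(n^3 + 3*n^2 - n - 3) = (n - 5)*(n - 1)^2*(n^2 + 4*n + 3) = (n - 5)*(n - 1)^2*(n + 3)*(n + 1)
(3) = (y + 2)*(y^5 - 10*y^4 + 29*y^3 - 8*y^2 - 48*y) = (y + 1)*(y + 2)*(y^4 - 11*y^3 + 40*y^2 - 48*y) = (y - 4)*(y + 1)*(y + 2)*(y^3 - 7*y^2 + 12*y) = (y - 4)^2*(y + 1)*(y + 2)*(y^2 - 3*y) = y*(y - 4)^2*(y + 1)*(y + 2)*(y - 3)
(4) = (p - 4)*(p^2 - 5*p + 4) = (p - 4)*(p - 1)*(p - 4)
(5) = (t - 3)*(t^2 - t) = (t - 3)*(t - 1)*(t)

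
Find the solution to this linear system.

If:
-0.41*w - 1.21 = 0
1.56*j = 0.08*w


Then:
j = -0.15
w = -2.95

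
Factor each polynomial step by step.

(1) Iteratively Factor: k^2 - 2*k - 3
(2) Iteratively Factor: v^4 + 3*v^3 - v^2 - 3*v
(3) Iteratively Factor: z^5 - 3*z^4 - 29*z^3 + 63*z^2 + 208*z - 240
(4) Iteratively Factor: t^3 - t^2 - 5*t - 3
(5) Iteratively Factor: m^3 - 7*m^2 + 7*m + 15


(1) = (k + 1)*(k - 3)
(2) = (v)*(v^3 + 3*v^2 - v - 3) = v*(v + 1)*(v^2 + 2*v - 3) = v*(v + 1)*(v + 3)*(v - 1)
(3) = (z + 3)*(z^4 - 6*z^3 - 11*z^2 + 96*z - 80) = (z + 3)*(z + 4)*(z^3 - 10*z^2 + 29*z - 20) = (z - 4)*(z + 3)*(z + 4)*(z^2 - 6*z + 5) = (z - 5)*(z - 4)*(z + 3)*(z + 4)*(z - 1)
(4) = (t + 1)*(t^2 - 2*t - 3) = (t + 1)^2*(t - 3)
(5) = (m - 5)*(m^2 - 2*m - 3) = (m - 5)*(m + 1)*(m - 3)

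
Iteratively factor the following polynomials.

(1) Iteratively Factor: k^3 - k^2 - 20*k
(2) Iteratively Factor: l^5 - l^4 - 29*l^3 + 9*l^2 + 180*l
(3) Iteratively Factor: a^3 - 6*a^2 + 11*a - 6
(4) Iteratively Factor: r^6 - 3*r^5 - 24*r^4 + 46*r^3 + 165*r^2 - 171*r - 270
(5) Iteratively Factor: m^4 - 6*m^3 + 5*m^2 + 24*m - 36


(1) = (k - 5)*(k^2 + 4*k) = k*(k - 5)*(k + 4)
(2) = (l)*(l^4 - l^3 - 29*l^2 + 9*l + 180) = l*(l - 3)*(l^3 + 2*l^2 - 23*l - 60) = l*(l - 3)*(l + 4)*(l^2 - 2*l - 15) = l*(l - 5)*(l - 3)*(l + 4)*(l + 3)
(3) = (a - 2)*(a^2 - 4*a + 3) = (a - 2)*(a - 1)*(a - 3)
(4) = (r - 2)*(r^5 - r^4 - 26*r^3 - 6*r^2 + 153*r + 135) = (r - 2)*(r + 1)*(r^4 - 2*r^3 - 24*r^2 + 18*r + 135) = (r - 5)*(r - 2)*(r + 1)*(r^3 + 3*r^2 - 9*r - 27) = (r - 5)*(r - 2)*(r + 1)*(r + 3)*(r^2 - 9) = (r - 5)*(r - 2)*(r + 1)*(r + 3)^2*(r - 3)
(5) = (m - 3)*(m^3 - 3*m^2 - 4*m + 12) = (m - 3)^2*(m^2 - 4) = (m - 3)^2*(m + 2)*(m - 2)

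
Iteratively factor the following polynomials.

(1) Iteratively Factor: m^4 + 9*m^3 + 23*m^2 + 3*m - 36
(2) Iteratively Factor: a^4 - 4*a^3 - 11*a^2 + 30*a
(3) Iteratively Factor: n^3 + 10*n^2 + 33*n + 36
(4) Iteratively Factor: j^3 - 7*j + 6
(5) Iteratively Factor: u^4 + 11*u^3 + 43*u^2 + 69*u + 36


(1) = (m + 4)*(m^3 + 5*m^2 + 3*m - 9) = (m + 3)*(m + 4)*(m^2 + 2*m - 3) = (m - 1)*(m + 3)*(m + 4)*(m + 3)
(2) = (a - 5)*(a^3 + a^2 - 6*a) = (a - 5)*(a + 3)*(a^2 - 2*a) = a*(a - 5)*(a + 3)*(a - 2)
(3) = (n + 4)*(n^2 + 6*n + 9) = (n + 3)*(n + 4)*(n + 3)
(4) = (j + 3)*(j^2 - 3*j + 2) = (j - 2)*(j + 3)*(j - 1)
(5) = (u + 4)*(u^3 + 7*u^2 + 15*u + 9) = (u + 3)*(u + 4)*(u^2 + 4*u + 3) = (u + 1)*(u + 3)*(u + 4)*(u + 3)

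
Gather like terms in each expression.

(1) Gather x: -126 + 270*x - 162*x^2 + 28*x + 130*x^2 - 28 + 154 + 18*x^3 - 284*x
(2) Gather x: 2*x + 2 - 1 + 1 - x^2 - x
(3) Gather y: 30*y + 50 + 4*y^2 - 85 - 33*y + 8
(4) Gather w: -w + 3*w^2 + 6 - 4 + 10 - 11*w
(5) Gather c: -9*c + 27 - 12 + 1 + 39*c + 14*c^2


(1) = 18*x^3 - 32*x^2 + 14*x
(2) = -x^2 + x + 2
(3) = 4*y^2 - 3*y - 27
(4) = 3*w^2 - 12*w + 12
(5) = 14*c^2 + 30*c + 16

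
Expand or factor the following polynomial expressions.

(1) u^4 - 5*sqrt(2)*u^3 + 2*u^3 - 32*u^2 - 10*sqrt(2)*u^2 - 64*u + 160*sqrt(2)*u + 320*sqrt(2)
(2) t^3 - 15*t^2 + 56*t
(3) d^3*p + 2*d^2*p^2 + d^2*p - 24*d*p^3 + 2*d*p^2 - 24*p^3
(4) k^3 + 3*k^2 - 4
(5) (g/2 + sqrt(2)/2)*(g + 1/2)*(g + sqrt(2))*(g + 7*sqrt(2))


(1) = (u + 2)*(u - 5*sqrt(2))*(u - 4*sqrt(2))*(u + 4*sqrt(2))
(2) = t*(t - 8)*(t - 7)
(3) = (d - 4*p)*(d + 6*p)*(d*p + p)
(4) = (k - 1)*(k + 2)^2
(5) = g^4/2 + g^3/4 + 9*sqrt(2)*g^3/2 + 9*sqrt(2)*g^2/4 + 15*g^2 + 15*g/2 + 7*sqrt(2)*g + 7*sqrt(2)/2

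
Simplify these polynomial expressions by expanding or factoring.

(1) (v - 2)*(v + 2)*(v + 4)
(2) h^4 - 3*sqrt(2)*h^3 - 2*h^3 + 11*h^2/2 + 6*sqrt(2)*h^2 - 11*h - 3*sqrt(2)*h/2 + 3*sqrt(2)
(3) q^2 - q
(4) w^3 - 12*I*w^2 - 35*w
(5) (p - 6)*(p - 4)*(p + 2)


(1) = v^3 + 4*v^2 - 4*v - 16
(2) = (h - 2)*(h - 3*sqrt(2)/2)*(h - sqrt(2))*(h - sqrt(2)/2)
(3) = q*(q - 1)
(4) = w*(w - 7*I)*(w - 5*I)
(5) = p^3 - 8*p^2 + 4*p + 48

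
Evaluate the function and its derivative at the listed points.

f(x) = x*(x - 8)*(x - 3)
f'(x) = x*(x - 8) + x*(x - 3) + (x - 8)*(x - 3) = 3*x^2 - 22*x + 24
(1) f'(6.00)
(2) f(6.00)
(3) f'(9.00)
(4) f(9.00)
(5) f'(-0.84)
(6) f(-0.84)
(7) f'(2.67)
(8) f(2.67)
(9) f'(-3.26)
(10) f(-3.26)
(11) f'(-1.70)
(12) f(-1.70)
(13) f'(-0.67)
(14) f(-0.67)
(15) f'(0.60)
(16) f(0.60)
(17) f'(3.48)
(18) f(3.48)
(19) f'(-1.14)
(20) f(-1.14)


(1) = 0.00
(2) = -36.00
(3) = 69.00
(4) = 54.00
(5) = 44.60
(6) = -28.51
(7) = -13.35
(8) = 4.70
(9) = 127.60
(10) = -229.79
(11) = 70.07
(12) = -77.50
(13) = 40.09
(14) = -21.32
(15) = 11.88
(16) = 10.66
(17) = -16.23
(18) = -7.55
(19) = 52.98
(20) = -43.14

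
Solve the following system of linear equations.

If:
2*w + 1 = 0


Then:
w = -1/2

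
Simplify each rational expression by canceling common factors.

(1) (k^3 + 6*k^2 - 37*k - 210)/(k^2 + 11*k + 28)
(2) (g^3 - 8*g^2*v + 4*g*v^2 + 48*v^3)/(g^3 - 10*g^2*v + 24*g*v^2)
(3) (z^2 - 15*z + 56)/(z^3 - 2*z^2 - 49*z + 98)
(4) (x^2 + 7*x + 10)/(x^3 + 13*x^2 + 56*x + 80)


(1) = (k^2 - k - 30)/(k + 4)
(2) = (g + 2*v)/g
(3) = (z - 8)/(z^2 + 5*z - 14)
(4) = (x + 2)/(x^2 + 8*x + 16)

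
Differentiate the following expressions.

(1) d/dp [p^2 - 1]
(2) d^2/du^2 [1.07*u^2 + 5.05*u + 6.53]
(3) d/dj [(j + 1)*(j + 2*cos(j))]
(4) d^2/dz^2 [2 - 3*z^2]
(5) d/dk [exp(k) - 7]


(1) = 2*p
(2) = 2.14000000000000
(3) = j - (j + 1)*(2*sin(j) - 1) + 2*cos(j)
(4) = -6
(5) = exp(k)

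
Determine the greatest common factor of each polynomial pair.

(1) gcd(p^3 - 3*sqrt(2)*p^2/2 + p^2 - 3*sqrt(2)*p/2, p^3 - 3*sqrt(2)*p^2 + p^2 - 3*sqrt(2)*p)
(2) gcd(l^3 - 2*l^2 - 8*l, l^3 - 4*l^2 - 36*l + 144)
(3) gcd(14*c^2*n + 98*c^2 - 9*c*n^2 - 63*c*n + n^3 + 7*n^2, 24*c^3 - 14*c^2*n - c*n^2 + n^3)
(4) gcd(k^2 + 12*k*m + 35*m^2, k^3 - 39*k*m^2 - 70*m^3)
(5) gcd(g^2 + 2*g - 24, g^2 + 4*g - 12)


(1) = gcd(p*(p + 1)*(p - 3*sqrt(2)/2), p*(p + 1)*(p - 3*sqrt(2))) = p^2 + p
(2) = gcd(l*(l - 4)*(l + 2), (l - 6)*(l - 4)*(l + 6)) = l - 4
(3) = gcd((-7*c + n)*(-2*c + n)*(n + 7), (-3*c + n)*(-2*c + n)*(4*c + n)) = 2*c - n
(4) = gcd((k + 5*m)*(k + 7*m), (k - 7*m)*(k + 2*m)*(k + 5*m)) = k + 5*m
(5) = gcd((g - 4)*(g + 6), (g - 2)*(g + 6)) = g + 6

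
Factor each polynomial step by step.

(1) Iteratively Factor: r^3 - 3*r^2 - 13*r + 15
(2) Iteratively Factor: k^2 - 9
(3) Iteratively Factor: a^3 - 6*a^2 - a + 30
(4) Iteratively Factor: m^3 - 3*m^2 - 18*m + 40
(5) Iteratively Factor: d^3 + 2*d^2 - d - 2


(1) = (r - 1)*(r^2 - 2*r - 15) = (r - 1)*(r + 3)*(r - 5)
(2) = (k + 3)*(k - 3)
(3) = (a - 5)*(a^2 - a - 6) = (a - 5)*(a - 3)*(a + 2)
(4) = (m - 2)*(m^2 - m - 20) = (m - 2)*(m + 4)*(m - 5)
(5) = (d + 2)*(d^2 - 1) = (d + 1)*(d + 2)*(d - 1)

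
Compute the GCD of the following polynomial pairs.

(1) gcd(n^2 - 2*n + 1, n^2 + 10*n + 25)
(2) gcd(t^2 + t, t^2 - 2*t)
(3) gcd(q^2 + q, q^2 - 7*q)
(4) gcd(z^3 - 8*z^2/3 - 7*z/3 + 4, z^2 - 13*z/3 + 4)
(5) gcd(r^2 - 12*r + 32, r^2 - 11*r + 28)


(1) = 1
(2) = t
(3) = q
(4) = gcd((z - 3)*(z - 1)*(z + 4/3), (z - 3)*(z - 4/3)) = z - 3
(5) = gcd((r - 8)*(r - 4), (r - 7)*(r - 4)) = r - 4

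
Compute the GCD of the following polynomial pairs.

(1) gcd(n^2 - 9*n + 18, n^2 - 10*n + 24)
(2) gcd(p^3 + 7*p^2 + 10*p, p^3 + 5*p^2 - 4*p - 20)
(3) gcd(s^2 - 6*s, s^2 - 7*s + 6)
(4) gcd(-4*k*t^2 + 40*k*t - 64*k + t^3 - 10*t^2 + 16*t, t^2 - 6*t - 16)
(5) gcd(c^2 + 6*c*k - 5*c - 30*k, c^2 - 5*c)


(1) = gcd((n - 6)*(n - 3), (n - 6)*(n - 4)) = n - 6
(2) = gcd(p*(p + 2)*(p + 5), (p - 2)*(p + 2)*(p + 5)) = p^2 + 7*p + 10
(3) = s - 6
(4) = t - 8
(5) = c - 5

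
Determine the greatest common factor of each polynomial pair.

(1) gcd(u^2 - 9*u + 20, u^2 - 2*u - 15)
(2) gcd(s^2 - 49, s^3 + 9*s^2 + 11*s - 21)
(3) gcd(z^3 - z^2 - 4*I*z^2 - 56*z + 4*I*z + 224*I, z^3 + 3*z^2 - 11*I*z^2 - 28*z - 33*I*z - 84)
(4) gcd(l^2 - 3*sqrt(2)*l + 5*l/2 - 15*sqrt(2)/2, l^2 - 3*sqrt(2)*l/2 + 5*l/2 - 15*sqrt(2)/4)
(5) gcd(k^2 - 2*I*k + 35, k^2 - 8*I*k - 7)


(1) = gcd((u - 5)*(u - 4), (u - 5)*(u + 3)) = u - 5
(2) = s + 7
(3) = z - 4*I
(4) = gcd((l + 5/2)*(l - 3*sqrt(2)), (l + 5/2)*(l - 3*sqrt(2)/2)) = l + 5/2
(5) = k - 7*I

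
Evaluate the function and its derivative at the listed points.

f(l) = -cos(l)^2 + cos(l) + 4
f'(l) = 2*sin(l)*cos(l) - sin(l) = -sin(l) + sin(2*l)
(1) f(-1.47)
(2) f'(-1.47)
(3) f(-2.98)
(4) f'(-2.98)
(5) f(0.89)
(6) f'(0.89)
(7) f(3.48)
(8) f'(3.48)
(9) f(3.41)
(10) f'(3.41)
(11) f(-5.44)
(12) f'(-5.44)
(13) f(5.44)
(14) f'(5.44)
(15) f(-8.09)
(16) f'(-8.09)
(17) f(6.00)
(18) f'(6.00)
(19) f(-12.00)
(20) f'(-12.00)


(1) = 4.09
(2) = 0.79
(3) = 2.04
(4) = 0.48
(5) = 4.23
(6) = 0.20
(7) = 2.17
(8) = 0.96
(9) = 2.11
(10) = 0.78
(11) = 4.22
(12) = 0.25
(13) = 4.22
(14) = -0.25
(15) = 3.71
(16) = 1.43
(17) = 4.04
(18) = -0.26
(19) = 4.13
(20) = 0.37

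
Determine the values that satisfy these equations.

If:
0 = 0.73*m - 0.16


Then:
m = 0.22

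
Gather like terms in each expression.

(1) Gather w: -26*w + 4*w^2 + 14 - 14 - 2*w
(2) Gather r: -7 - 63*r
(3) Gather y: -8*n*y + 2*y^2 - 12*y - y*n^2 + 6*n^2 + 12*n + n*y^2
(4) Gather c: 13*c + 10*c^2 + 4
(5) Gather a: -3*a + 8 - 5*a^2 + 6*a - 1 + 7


(1) = 4*w^2 - 28*w
(2) = -63*r - 7
(3) = 6*n^2 + 12*n + y^2*(n + 2) + y*(-n^2 - 8*n - 12)
(4) = 10*c^2 + 13*c + 4
(5) = -5*a^2 + 3*a + 14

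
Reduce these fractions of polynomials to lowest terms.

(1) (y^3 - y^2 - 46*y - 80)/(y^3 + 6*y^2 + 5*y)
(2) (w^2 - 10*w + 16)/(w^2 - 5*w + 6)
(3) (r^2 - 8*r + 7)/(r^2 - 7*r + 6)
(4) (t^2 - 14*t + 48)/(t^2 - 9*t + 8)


(1) = (y^2 - 6*y - 16)/(y^2 + y)
(2) = (w - 8)/(w - 3)
(3) = (r - 7)/(r - 6)
(4) = (t - 6)/(t - 1)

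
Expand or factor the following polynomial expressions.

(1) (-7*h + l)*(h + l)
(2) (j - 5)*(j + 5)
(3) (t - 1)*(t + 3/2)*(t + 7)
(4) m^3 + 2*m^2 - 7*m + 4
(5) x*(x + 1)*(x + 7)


(1) = -7*h^2 - 6*h*l + l^2
(2) = j^2 - 25
(3) = t^3 + 15*t^2/2 + 2*t - 21/2
(4) = (m - 1)^2*(m + 4)
(5) = x^3 + 8*x^2 + 7*x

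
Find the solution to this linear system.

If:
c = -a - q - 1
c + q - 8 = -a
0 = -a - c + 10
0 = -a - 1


Then:
No Solution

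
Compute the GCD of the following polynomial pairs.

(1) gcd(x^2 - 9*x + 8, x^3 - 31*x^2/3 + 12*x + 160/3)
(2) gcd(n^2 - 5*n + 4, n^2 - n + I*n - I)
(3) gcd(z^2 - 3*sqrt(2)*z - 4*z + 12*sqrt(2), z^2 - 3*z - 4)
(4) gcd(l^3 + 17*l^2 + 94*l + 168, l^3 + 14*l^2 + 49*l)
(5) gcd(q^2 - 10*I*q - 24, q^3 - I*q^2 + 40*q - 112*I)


(1) = x - 8
(2) = n - 1
(3) = z - 4
(4) = l + 7
(5) = gcd((q - 6*I)*(q - 4*I), (q - 4*I)^2*(q + 7*I)) = q - 4*I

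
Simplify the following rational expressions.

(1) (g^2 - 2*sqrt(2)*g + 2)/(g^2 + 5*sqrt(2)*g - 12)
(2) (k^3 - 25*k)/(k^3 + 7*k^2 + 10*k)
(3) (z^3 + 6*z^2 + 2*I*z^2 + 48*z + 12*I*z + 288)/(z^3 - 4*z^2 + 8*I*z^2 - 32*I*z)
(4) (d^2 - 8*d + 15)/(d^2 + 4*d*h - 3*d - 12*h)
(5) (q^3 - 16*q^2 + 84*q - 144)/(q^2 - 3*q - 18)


(1) = (g - sqrt(2))/(g + 6*sqrt(2))
(2) = (k - 5)/(k + 2)
(3) = (z^2 + z*(6 - 6*I) - 36*I)/(z^2 - 4*z)
(4) = (d - 5)/(d + 4*h)
(5) = (q^2 - 10*q + 24)/(q + 3)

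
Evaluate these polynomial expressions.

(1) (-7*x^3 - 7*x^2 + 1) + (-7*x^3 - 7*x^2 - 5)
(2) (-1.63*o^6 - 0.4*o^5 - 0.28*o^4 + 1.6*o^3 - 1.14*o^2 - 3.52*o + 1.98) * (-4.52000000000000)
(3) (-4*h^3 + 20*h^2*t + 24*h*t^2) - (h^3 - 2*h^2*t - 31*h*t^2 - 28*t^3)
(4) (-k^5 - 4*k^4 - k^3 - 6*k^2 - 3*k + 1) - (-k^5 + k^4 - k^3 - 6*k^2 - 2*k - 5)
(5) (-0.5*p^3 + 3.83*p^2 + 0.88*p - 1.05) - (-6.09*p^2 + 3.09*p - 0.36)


(1) = -14*x^3 - 14*x^2 - 4
(2) = 7.3676*o^6 + 1.808*o^5 + 1.2656*o^4 - 7.232*o^3 + 5.1528*o^2 + 15.9104*o - 8.9496
(3) = -5*h^3 + 22*h^2*t + 55*h*t^2 + 28*t^3
(4) = -5*k^4 - k + 6
(5) = -0.5*p^3 + 9.92*p^2 - 2.21*p - 0.69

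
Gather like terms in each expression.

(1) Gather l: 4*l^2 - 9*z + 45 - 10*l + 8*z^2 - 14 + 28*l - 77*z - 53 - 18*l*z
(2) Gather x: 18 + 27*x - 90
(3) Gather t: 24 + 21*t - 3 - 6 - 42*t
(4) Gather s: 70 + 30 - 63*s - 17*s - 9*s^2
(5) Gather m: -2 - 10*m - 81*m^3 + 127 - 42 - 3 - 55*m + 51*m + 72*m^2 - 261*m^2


(1) = 4*l^2 + l*(18 - 18*z) + 8*z^2 - 86*z - 22
(2) = 27*x - 72
(3) = 15 - 21*t
(4) = -9*s^2 - 80*s + 100
(5) = -81*m^3 - 189*m^2 - 14*m + 80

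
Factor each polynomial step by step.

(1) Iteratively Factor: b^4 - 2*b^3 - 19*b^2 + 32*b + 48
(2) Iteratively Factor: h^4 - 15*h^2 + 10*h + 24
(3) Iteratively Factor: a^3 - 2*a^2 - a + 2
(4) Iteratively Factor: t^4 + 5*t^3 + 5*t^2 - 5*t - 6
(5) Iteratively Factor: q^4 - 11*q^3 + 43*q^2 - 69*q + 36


(1) = (b + 4)*(b^3 - 6*b^2 + 5*b + 12) = (b - 3)*(b + 4)*(b^2 - 3*b - 4) = (b - 3)*(b + 1)*(b + 4)*(b - 4)
(2) = (h + 4)*(h^3 - 4*h^2 + h + 6) = (h - 3)*(h + 4)*(h^2 - h - 2) = (h - 3)*(h + 1)*(h + 4)*(h - 2)
(3) = (a - 2)*(a^2 - 1) = (a - 2)*(a + 1)*(a - 1)
(4) = (t + 2)*(t^3 + 3*t^2 - t - 3) = (t + 1)*(t + 2)*(t^2 + 2*t - 3) = (t + 1)*(t + 2)*(t + 3)*(t - 1)
(5) = (q - 1)*(q^3 - 10*q^2 + 33*q - 36) = (q - 3)*(q - 1)*(q^2 - 7*q + 12) = (q - 3)^2*(q - 1)*(q - 4)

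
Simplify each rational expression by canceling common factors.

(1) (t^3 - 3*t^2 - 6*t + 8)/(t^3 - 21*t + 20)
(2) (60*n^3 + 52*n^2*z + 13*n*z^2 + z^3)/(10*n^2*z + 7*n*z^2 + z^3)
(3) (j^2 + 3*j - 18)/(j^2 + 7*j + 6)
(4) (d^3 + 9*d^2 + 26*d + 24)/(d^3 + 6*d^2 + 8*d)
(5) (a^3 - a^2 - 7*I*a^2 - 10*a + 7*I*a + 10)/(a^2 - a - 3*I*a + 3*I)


(1) = (t + 2)/(t + 5)
(2) = (6*n + z)/z
(3) = (j - 3)/(j + 1)
(4) = (d + 3)/d
(5) = (a^2 - 7*I*a - 10)/(a - 3*I)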